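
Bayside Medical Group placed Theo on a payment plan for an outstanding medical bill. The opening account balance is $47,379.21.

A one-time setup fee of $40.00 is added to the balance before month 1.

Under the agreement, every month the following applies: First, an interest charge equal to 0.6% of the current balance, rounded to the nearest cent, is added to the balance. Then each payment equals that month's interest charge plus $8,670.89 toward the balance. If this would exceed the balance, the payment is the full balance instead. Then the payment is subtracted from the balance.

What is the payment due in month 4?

$8,799.33

Month 1: $47,419.21 +$284.52 interest = $47,703.73; pay $8,955.41 → $38,748.32
Month 2: $38,748.32 +$232.49 interest = $38,980.81; pay $8,903.38 → $30,077.43
Month 3: $30,077.43 +$180.46 interest = $30,257.89; pay $8,851.35 → $21,406.54
Month 4: $21,406.54 +$128.44 interest = $21,534.98; pay $8,799.33 → $12,735.65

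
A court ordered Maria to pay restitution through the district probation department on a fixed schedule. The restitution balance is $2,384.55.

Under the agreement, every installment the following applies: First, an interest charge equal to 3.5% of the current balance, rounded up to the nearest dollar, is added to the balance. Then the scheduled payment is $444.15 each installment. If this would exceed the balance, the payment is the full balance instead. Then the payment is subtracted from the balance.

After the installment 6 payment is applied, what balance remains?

# | Opening | Interest | Payment | End bal
1 | $2,384.55 | $84.00 | $444.15 | $2,024.40
2 | $2,024.40 | $71.00 | $444.15 | $1,651.25
3 | $1,651.25 | $58.00 | $444.15 | $1,265.10
4 | $1,265.10 | $45.00 | $444.15 | $865.95
5 | $865.95 | $31.00 | $444.15 | $452.80
6 | $452.80 | $16.00 | $444.15 | $24.65

$24.65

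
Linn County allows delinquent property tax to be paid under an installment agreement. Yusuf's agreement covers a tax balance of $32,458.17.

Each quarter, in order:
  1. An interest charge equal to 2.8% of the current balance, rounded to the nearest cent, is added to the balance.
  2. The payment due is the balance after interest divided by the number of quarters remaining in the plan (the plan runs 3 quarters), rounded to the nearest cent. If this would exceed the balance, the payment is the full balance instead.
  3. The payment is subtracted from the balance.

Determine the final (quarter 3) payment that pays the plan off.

# | Opening | Interest | Payment | End bal
1 | $32,458.17 | $908.83 | $11,122.33 | $22,244.67
2 | $22,244.67 | $622.85 | $11,433.76 | $11,433.76
3 | $11,433.76 | $320.15 | $11,753.91 | $0.00

$11,753.91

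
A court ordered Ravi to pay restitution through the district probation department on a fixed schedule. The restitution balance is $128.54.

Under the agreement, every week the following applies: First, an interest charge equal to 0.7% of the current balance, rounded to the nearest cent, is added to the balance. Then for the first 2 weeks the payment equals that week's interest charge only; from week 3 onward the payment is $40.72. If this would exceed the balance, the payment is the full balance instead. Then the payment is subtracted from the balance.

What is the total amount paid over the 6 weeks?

$132.26

Week 1: $128.54 +$0.90 interest = $129.44; pay $0.90 → $128.54
Week 2: $128.54 +$0.90 interest = $129.44; pay $0.90 → $128.54
Week 3: $128.54 +$0.90 interest = $129.44; pay $40.72 → $88.72
Week 4: $88.72 +$0.62 interest = $89.34; pay $40.72 → $48.62
Week 5: $48.62 +$0.34 interest = $48.96; pay $40.72 → $8.24
Week 6: $8.24 +$0.06 interest = $8.30; pay $8.30 → $0.00
Total paid: $132.26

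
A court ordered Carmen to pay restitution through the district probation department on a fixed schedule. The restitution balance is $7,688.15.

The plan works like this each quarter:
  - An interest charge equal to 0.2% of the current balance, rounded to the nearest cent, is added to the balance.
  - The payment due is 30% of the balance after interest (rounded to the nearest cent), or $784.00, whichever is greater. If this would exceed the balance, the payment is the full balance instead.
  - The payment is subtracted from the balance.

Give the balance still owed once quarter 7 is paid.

$0.00

Quarter 1: $7,688.15 +$15.38 interest = $7,703.53; pay $2,311.06 → $5,392.47
Quarter 2: $5,392.47 +$10.78 interest = $5,403.25; pay $1,620.98 → $3,782.27
Quarter 3: $3,782.27 +$7.56 interest = $3,789.83; pay $1,136.95 → $2,652.88
Quarter 4: $2,652.88 +$5.31 interest = $2,658.19; pay $797.46 → $1,860.73
Quarter 5: $1,860.73 +$3.72 interest = $1,864.45; pay $784.00 → $1,080.45
Quarter 6: $1,080.45 +$2.16 interest = $1,082.61; pay $784.00 → $298.61
Quarter 7: $298.61 +$0.60 interest = $299.21; pay $299.21 → $0.00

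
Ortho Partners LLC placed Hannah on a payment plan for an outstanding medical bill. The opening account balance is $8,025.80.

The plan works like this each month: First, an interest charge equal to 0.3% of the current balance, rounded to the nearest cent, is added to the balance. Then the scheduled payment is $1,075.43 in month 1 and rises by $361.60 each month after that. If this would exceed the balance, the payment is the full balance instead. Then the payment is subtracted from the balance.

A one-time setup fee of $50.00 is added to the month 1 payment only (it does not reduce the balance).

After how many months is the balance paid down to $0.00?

5

Month 1: $8,025.80 +$24.08 interest = $8,049.88; pay $1,075.43 (+ $50.00 fee) → $6,974.45
Month 2: $6,974.45 +$20.92 interest = $6,995.37; pay $1,437.03 → $5,558.34
Month 3: $5,558.34 +$16.68 interest = $5,575.02; pay $1,798.63 → $3,776.39
Month 4: $3,776.39 +$11.33 interest = $3,787.72; pay $2,160.23 → $1,627.49
Month 5: $1,627.49 +$4.88 interest = $1,632.37; pay $1,632.37 → $0.00
Balance reaches $0.00 in month 5.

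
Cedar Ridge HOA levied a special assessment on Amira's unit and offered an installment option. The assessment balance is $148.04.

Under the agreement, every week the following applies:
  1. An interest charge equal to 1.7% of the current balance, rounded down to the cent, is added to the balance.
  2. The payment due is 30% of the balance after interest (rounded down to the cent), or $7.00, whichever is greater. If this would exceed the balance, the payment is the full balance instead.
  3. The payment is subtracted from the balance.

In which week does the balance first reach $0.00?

9

Week 1: $148.04 +$2.51 interest = $150.55; pay $45.16 → $105.39
Week 2: $105.39 +$1.79 interest = $107.18; pay $32.15 → $75.03
Week 3: $75.03 +$1.27 interest = $76.30; pay $22.89 → $53.41
Week 4: $53.41 +$0.90 interest = $54.31; pay $16.29 → $38.02
Week 5: $38.02 +$0.64 interest = $38.66; pay $11.59 → $27.07
Week 6: $27.07 +$0.46 interest = $27.53; pay $8.25 → $19.28
Week 7: $19.28 +$0.32 interest = $19.60; pay $7.00 → $12.60
Week 8: $12.60 +$0.21 interest = $12.81; pay $7.00 → $5.81
Week 9: $5.81 +$0.09 interest = $5.90; pay $5.90 → $0.00
Balance reaches $0.00 in week 9.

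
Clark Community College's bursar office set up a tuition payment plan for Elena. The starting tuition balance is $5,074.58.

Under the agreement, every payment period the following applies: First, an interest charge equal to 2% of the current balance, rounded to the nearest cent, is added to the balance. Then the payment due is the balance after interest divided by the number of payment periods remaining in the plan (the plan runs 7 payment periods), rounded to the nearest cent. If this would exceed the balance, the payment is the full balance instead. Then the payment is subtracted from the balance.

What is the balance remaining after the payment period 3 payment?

$3,077.24

Payment period 1: $5,074.58 +$101.49 interest = $5,176.07; pay $739.44 → $4,436.63
Payment period 2: $4,436.63 +$88.73 interest = $4,525.36; pay $754.23 → $3,771.13
Payment period 3: $3,771.13 +$75.42 interest = $3,846.55; pay $769.31 → $3,077.24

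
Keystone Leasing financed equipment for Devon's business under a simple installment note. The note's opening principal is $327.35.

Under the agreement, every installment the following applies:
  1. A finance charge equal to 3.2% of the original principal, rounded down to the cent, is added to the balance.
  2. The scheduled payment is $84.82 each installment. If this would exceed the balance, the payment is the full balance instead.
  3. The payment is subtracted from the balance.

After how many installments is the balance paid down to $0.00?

Installment 1: opening $327.35; interest $10.47 → $337.82; payment $84.82; balance $253.00
Installment 2: opening $253.00; interest $10.47 → $263.47; payment $84.82; balance $178.65
Installment 3: opening $178.65; interest $10.47 → $189.12; payment $84.82; balance $104.30
Installment 4: opening $104.30; interest $10.47 → $114.77; payment $84.82; balance $29.95
Installment 5: opening $29.95; interest $10.47 → $40.42; payment $40.42; balance $0.00
Balance reaches $0.00 in installment 5.

5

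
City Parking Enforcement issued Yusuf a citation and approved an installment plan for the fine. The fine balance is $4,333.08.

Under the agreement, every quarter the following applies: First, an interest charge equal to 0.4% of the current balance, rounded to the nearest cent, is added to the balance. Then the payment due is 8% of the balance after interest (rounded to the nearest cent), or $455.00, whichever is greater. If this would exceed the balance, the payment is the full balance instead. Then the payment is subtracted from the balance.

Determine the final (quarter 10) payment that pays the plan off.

# | Opening | Interest | Payment | End bal
1 | $4,333.08 | $17.33 | $455.00 | $3,895.41
2 | $3,895.41 | $15.58 | $455.00 | $3,455.99
3 | $3,455.99 | $13.82 | $455.00 | $3,014.81
4 | $3,014.81 | $12.06 | $455.00 | $2,571.87
5 | $2,571.87 | $10.29 | $455.00 | $2,127.16
6 | $2,127.16 | $8.51 | $455.00 | $1,680.67
7 | $1,680.67 | $6.72 | $455.00 | $1,232.39
8 | $1,232.39 | $4.93 | $455.00 | $782.32
9 | $782.32 | $3.13 | $455.00 | $330.45
10 | $330.45 | $1.32 | $331.77 | $0.00

$331.77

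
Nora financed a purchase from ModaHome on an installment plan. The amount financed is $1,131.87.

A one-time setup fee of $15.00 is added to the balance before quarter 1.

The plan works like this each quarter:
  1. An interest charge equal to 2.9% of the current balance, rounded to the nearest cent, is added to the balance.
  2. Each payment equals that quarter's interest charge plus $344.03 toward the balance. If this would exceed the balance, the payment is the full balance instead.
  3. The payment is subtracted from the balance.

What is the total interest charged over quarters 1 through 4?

# | Opening | Interest | Payment | End bal
1 | $1,146.87 | $33.26 | $377.29 | $802.84
2 | $802.84 | $23.28 | $367.31 | $458.81
3 | $458.81 | $13.31 | $357.34 | $114.78
4 | $114.78 | $3.33 | $118.11 | $0.00
Total interest: $33.26 + $23.28 + $13.31 + $3.33 = $73.18

$73.18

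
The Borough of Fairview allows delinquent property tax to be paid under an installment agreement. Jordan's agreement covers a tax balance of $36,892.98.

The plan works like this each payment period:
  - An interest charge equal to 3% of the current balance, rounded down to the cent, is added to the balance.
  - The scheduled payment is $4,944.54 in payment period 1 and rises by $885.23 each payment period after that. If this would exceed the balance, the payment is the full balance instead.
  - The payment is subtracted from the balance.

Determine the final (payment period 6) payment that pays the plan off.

Payment period 1: opening $36,892.98; interest $1,106.78 → $37,999.76; payment $4,944.54; balance $33,055.22
Payment period 2: opening $33,055.22; interest $991.65 → $34,046.87; payment $5,829.77; balance $28,217.10
Payment period 3: opening $28,217.10; interest $846.51 → $29,063.61; payment $6,715.00; balance $22,348.61
Payment period 4: opening $22,348.61; interest $670.45 → $23,019.06; payment $7,600.23; balance $15,418.83
Payment period 5: opening $15,418.83; interest $462.56 → $15,881.39; payment $8,485.46; balance $7,395.93
Payment period 6: opening $7,395.93; interest $221.87 → $7,617.80; payment $7,617.80; balance $0.00

$7,617.80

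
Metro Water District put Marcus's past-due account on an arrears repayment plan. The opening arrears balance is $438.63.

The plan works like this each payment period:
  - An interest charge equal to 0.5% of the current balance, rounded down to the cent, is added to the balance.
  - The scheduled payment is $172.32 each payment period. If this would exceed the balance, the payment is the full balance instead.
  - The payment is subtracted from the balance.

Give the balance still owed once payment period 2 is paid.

# | Opening | Interest | Payment | End bal
1 | $438.63 | $2.19 | $172.32 | $268.50
2 | $268.50 | $1.34 | $172.32 | $97.52

$97.52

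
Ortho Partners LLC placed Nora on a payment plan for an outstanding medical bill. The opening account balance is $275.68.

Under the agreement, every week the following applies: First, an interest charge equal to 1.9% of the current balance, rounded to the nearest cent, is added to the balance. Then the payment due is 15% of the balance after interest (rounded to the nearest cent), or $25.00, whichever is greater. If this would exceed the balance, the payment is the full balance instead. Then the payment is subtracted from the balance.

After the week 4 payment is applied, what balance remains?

$155.16

# | Opening | Interest | Payment | End bal
1 | $275.68 | $5.24 | $42.14 | $238.78
2 | $238.78 | $4.54 | $36.50 | $206.82
3 | $206.82 | $3.93 | $31.61 | $179.14
4 | $179.14 | $3.40 | $27.38 | $155.16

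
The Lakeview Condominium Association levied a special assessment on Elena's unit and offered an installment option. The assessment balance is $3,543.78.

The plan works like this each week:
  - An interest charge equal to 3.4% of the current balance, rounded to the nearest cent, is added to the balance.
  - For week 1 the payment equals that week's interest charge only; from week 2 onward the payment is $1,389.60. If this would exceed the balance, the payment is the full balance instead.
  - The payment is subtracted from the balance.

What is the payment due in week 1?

$120.49

# | Opening | Interest | Payment | End bal
1 | $3,543.78 | $120.49 | $120.49 | $3,543.78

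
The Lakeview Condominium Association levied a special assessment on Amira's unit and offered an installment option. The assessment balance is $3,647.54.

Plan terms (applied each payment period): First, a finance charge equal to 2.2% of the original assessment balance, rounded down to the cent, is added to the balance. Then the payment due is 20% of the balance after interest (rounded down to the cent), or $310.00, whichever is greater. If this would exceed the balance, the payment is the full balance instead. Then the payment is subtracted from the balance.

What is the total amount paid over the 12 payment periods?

# | Opening | Interest | Payment | End bal
1 | $3,647.54 | $80.24 | $745.55 | $2,982.23
2 | $2,982.23 | $80.24 | $612.49 | $2,449.98
3 | $2,449.98 | $80.24 | $506.04 | $2,024.18
4 | $2,024.18 | $80.24 | $420.88 | $1,683.54
5 | $1,683.54 | $80.24 | $352.75 | $1,411.03
6 | $1,411.03 | $80.24 | $310.00 | $1,181.27
7 | $1,181.27 | $80.24 | $310.00 | $951.51
8 | $951.51 | $80.24 | $310.00 | $721.75
9 | $721.75 | $80.24 | $310.00 | $491.99
10 | $491.99 | $80.24 | $310.00 | $262.23
11 | $262.23 | $80.24 | $310.00 | $32.47
12 | $32.47 | $80.24 | $112.71 | $0.00
Total paid: $4,610.42

$4,610.42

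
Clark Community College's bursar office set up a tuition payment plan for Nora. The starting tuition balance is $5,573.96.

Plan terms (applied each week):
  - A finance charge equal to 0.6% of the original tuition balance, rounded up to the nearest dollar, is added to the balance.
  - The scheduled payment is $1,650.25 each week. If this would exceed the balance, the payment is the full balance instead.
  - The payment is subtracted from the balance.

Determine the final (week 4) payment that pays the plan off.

$759.21

Week 1: $5,573.96 +$34.00 interest = $5,607.96; pay $1,650.25 → $3,957.71
Week 2: $3,957.71 +$34.00 interest = $3,991.71; pay $1,650.25 → $2,341.46
Week 3: $2,341.46 +$34.00 interest = $2,375.46; pay $1,650.25 → $725.21
Week 4: $725.21 +$34.00 interest = $759.21; pay $759.21 → $0.00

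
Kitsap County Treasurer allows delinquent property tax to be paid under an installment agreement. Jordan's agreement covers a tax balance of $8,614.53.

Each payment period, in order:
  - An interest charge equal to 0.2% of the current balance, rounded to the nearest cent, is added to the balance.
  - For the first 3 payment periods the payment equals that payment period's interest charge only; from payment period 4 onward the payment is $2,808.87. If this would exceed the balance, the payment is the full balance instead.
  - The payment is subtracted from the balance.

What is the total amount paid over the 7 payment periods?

$8,701.60

Payment period 1: $8,614.53 +$17.23 interest = $8,631.76; pay $17.23 → $8,614.53
Payment period 2: $8,614.53 +$17.23 interest = $8,631.76; pay $17.23 → $8,614.53
Payment period 3: $8,614.53 +$17.23 interest = $8,631.76; pay $17.23 → $8,614.53
Payment period 4: $8,614.53 +$17.23 interest = $8,631.76; pay $2,808.87 → $5,822.89
Payment period 5: $5,822.89 +$11.65 interest = $5,834.54; pay $2,808.87 → $3,025.67
Payment period 6: $3,025.67 +$6.05 interest = $3,031.72; pay $2,808.87 → $222.85
Payment period 7: $222.85 +$0.45 interest = $223.30; pay $223.30 → $0.00
Total paid: $8,701.60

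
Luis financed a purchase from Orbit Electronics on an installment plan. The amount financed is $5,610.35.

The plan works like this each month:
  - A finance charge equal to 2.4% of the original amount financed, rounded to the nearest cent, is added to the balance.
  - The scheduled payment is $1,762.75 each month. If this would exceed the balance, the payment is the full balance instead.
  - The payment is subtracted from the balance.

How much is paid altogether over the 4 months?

# | Opening | Interest | Payment | End bal
1 | $5,610.35 | $134.65 | $1,762.75 | $3,982.25
2 | $3,982.25 | $134.65 | $1,762.75 | $2,354.15
3 | $2,354.15 | $134.65 | $1,762.75 | $726.05
4 | $726.05 | $134.65 | $860.70 | $0.00
Total paid: $6,148.95

$6,148.95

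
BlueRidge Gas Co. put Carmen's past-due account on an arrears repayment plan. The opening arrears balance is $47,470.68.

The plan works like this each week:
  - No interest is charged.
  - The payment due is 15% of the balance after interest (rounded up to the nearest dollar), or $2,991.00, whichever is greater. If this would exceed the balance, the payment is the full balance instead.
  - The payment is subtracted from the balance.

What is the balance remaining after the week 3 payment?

$29,151.68

Week 1: $47,470.68 − $7,121.00 → $40,349.68
Week 2: $40,349.68 − $6,053.00 → $34,296.68
Week 3: $34,296.68 − $5,145.00 → $29,151.68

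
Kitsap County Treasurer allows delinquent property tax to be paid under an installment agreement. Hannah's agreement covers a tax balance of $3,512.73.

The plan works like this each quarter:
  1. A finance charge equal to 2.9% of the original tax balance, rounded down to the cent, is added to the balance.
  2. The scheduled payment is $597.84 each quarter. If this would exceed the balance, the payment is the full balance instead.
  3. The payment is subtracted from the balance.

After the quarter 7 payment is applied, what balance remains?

Quarter 1: opening $3,512.73; interest $101.86 → $3,614.59; payment $597.84; balance $3,016.75
Quarter 2: opening $3,016.75; interest $101.86 → $3,118.61; payment $597.84; balance $2,520.77
Quarter 3: opening $2,520.77; interest $101.86 → $2,622.63; payment $597.84; balance $2,024.79
Quarter 4: opening $2,024.79; interest $101.86 → $2,126.65; payment $597.84; balance $1,528.81
Quarter 5: opening $1,528.81; interest $101.86 → $1,630.67; payment $597.84; balance $1,032.83
Quarter 6: opening $1,032.83; interest $101.86 → $1,134.69; payment $597.84; balance $536.85
Quarter 7: opening $536.85; interest $101.86 → $638.71; payment $597.84; balance $40.87

$40.87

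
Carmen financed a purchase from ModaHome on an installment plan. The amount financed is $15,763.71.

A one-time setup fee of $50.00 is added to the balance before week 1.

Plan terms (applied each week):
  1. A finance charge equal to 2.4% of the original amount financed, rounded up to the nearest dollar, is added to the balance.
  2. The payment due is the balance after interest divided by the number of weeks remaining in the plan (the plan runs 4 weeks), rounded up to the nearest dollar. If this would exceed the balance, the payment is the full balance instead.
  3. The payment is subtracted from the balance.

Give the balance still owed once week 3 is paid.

$4,362.71

# | Opening | Interest | Payment | End bal
1 | $15,813.71 | $379.00 | $4,049.00 | $12,143.71
2 | $12,143.71 | $379.00 | $4,175.00 | $8,347.71
3 | $8,347.71 | $379.00 | $4,364.00 | $4,362.71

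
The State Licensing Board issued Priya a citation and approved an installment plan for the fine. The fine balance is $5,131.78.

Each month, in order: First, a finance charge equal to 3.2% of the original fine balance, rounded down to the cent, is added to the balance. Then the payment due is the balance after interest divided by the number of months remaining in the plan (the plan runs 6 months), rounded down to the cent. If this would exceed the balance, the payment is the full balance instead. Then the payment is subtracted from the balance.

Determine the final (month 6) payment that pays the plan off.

Month 1: $5,131.78 +$164.21 interest = $5,295.99; pay $882.66 → $4,413.33
Month 2: $4,413.33 +$164.21 interest = $4,577.54; pay $915.50 → $3,662.04
Month 3: $3,662.04 +$164.21 interest = $3,826.25; pay $956.56 → $2,869.69
Month 4: $2,869.69 +$164.21 interest = $3,033.90; pay $1,011.30 → $2,022.60
Month 5: $2,022.60 +$164.21 interest = $2,186.81; pay $1,093.40 → $1,093.41
Month 6: $1,093.41 +$164.21 interest = $1,257.62; pay $1,257.62 → $0.00

$1,257.62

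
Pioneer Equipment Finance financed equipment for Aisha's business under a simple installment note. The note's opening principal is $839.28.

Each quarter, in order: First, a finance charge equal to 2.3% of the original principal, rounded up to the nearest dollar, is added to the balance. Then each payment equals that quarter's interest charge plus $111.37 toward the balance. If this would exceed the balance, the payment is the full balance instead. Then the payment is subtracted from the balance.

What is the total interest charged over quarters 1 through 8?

$160.00

Quarter 1: $839.28 +$20.00 interest = $859.28; pay $131.37 → $727.91
Quarter 2: $727.91 +$20.00 interest = $747.91; pay $131.37 → $616.54
Quarter 3: $616.54 +$20.00 interest = $636.54; pay $131.37 → $505.17
Quarter 4: $505.17 +$20.00 interest = $525.17; pay $131.37 → $393.80
Quarter 5: $393.80 +$20.00 interest = $413.80; pay $131.37 → $282.43
Quarter 6: $282.43 +$20.00 interest = $302.43; pay $131.37 → $171.06
Quarter 7: $171.06 +$20.00 interest = $191.06; pay $131.37 → $59.69
Quarter 8: $59.69 +$20.00 interest = $79.69; pay $79.69 → $0.00
Total interest: $20.00 + $20.00 + $20.00 + $20.00 + $20.00 + $20.00 + $20.00 + $20.00 = $160.00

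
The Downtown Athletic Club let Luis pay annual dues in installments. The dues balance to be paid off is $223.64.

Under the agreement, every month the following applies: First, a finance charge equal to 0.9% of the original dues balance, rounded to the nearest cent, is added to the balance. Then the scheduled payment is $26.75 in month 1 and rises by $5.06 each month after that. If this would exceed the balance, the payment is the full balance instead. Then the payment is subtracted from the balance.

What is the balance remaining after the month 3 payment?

$134.24

Month 1: $223.64 +$2.01 interest = $225.65; pay $26.75 → $198.90
Month 2: $198.90 +$2.01 interest = $200.91; pay $31.81 → $169.10
Month 3: $169.10 +$2.01 interest = $171.11; pay $36.87 → $134.24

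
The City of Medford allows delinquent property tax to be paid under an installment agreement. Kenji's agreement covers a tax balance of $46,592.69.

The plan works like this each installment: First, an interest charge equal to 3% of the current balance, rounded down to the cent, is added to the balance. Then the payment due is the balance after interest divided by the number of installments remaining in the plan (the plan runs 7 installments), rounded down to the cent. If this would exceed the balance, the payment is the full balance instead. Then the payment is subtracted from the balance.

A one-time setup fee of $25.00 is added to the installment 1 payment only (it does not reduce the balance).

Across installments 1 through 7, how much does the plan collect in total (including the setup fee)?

$52,557.14

Installment 1: $46,592.69 +$1,397.78 interest = $47,990.47; pay $6,855.78 (+ $25.00 fee) → $41,134.69
Installment 2: $41,134.69 +$1,234.04 interest = $42,368.73; pay $7,061.45 → $35,307.28
Installment 3: $35,307.28 +$1,059.21 interest = $36,366.49; pay $7,273.29 → $29,093.20
Installment 4: $29,093.20 +$872.79 interest = $29,965.99; pay $7,491.49 → $22,474.50
Installment 5: $22,474.50 +$674.23 interest = $23,148.73; pay $7,716.24 → $15,432.49
Installment 6: $15,432.49 +$462.97 interest = $15,895.46; pay $7,947.73 → $7,947.73
Installment 7: $7,947.73 +$238.43 interest = $8,186.16; pay $8,186.16 → $0.00
Total paid: $52,557.14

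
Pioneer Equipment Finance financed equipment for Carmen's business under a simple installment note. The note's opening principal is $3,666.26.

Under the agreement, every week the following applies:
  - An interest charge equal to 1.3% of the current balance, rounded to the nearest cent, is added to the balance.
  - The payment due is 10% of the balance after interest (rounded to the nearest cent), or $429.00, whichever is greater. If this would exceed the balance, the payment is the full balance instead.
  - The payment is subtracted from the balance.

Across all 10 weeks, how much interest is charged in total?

Week 1: $3,666.26 +$47.66 interest = $3,713.92; pay $429.00 → $3,284.92
Week 2: $3,284.92 +$42.70 interest = $3,327.62; pay $429.00 → $2,898.62
Week 3: $2,898.62 +$37.68 interest = $2,936.30; pay $429.00 → $2,507.30
Week 4: $2,507.30 +$32.59 interest = $2,539.89; pay $429.00 → $2,110.89
Week 5: $2,110.89 +$27.44 interest = $2,138.33; pay $429.00 → $1,709.33
Week 6: $1,709.33 +$22.22 interest = $1,731.55; pay $429.00 → $1,302.55
Week 7: $1,302.55 +$16.93 interest = $1,319.48; pay $429.00 → $890.48
Week 8: $890.48 +$11.58 interest = $902.06; pay $429.00 → $473.06
Week 9: $473.06 +$6.15 interest = $479.21; pay $429.00 → $50.21
Week 10: $50.21 +$0.65 interest = $50.86; pay $50.86 → $0.00
Total interest: $47.66 + $42.70 + $37.68 + $32.59 + $27.44 + $22.22 + $16.93 + $11.58 + $6.15 + $0.65 = $245.60

$245.60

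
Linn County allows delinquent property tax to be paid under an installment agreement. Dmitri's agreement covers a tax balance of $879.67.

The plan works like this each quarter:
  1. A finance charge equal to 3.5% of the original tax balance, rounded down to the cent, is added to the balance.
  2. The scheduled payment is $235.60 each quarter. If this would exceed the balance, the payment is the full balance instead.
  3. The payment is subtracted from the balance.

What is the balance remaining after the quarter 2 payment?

Quarter 1: $879.67 +$30.78 interest = $910.45; pay $235.60 → $674.85
Quarter 2: $674.85 +$30.78 interest = $705.63; pay $235.60 → $470.03

$470.03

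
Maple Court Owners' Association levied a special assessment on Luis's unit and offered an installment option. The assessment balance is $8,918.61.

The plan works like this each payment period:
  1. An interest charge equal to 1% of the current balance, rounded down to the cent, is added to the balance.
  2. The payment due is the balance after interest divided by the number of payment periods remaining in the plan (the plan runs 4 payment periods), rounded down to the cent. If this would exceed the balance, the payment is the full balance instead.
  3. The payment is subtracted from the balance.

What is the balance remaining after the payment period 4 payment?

$0.00

Payment period 1: opening $8,918.61; interest $89.18 → $9,007.79; payment $2,251.94; balance $6,755.85
Payment period 2: opening $6,755.85; interest $67.55 → $6,823.40; payment $2,274.46; balance $4,548.94
Payment period 3: opening $4,548.94; interest $45.48 → $4,594.42; payment $2,297.21; balance $2,297.21
Payment period 4: opening $2,297.21; interest $22.97 → $2,320.18; payment $2,320.18; balance $0.00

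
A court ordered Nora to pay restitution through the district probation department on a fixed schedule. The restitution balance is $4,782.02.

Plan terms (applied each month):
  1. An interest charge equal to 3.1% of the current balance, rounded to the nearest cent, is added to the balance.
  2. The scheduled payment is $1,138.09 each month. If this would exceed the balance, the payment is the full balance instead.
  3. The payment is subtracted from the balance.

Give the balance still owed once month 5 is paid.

Month 1: $4,782.02 +$148.24 interest = $4,930.26; pay $1,138.09 → $3,792.17
Month 2: $3,792.17 +$117.56 interest = $3,909.73; pay $1,138.09 → $2,771.64
Month 3: $2,771.64 +$85.92 interest = $2,857.56; pay $1,138.09 → $1,719.47
Month 4: $1,719.47 +$53.30 interest = $1,772.77; pay $1,138.09 → $634.68
Month 5: $634.68 +$19.68 interest = $654.36; pay $654.36 → $0.00

$0.00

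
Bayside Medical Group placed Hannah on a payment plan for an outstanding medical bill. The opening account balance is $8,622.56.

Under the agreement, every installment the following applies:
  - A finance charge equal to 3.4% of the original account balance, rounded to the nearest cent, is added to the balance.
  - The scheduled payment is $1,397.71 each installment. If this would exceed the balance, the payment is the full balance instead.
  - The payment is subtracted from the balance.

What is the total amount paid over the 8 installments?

$10,967.92

Installment 1: $8,622.56 +$293.17 interest = $8,915.73; pay $1,397.71 → $7,518.02
Installment 2: $7,518.02 +$293.17 interest = $7,811.19; pay $1,397.71 → $6,413.48
Installment 3: $6,413.48 +$293.17 interest = $6,706.65; pay $1,397.71 → $5,308.94
Installment 4: $5,308.94 +$293.17 interest = $5,602.11; pay $1,397.71 → $4,204.40
Installment 5: $4,204.40 +$293.17 interest = $4,497.57; pay $1,397.71 → $3,099.86
Installment 6: $3,099.86 +$293.17 interest = $3,393.03; pay $1,397.71 → $1,995.32
Installment 7: $1,995.32 +$293.17 interest = $2,288.49; pay $1,397.71 → $890.78
Installment 8: $890.78 +$293.17 interest = $1,183.95; pay $1,183.95 → $0.00
Total paid: $10,967.92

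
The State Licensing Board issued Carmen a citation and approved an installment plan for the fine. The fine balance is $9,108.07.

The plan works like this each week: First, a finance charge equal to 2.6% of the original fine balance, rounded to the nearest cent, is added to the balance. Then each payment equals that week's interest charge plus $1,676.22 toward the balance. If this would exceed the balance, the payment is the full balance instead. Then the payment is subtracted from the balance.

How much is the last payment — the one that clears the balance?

Week 1: opening $9,108.07; interest $236.81 → $9,344.88; payment $1,913.03; balance $7,431.85
Week 2: opening $7,431.85; interest $236.81 → $7,668.66; payment $1,913.03; balance $5,755.63
Week 3: opening $5,755.63; interest $236.81 → $5,992.44; payment $1,913.03; balance $4,079.41
Week 4: opening $4,079.41; interest $236.81 → $4,316.22; payment $1,913.03; balance $2,403.19
Week 5: opening $2,403.19; interest $236.81 → $2,640.00; payment $1,913.03; balance $726.97
Week 6: opening $726.97; interest $236.81 → $963.78; payment $963.78; balance $0.00

$963.78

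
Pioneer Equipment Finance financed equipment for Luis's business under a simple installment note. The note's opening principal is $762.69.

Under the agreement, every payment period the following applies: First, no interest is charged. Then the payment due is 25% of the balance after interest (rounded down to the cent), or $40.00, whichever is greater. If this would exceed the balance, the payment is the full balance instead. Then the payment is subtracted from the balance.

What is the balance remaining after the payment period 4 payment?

$241.33

Payment period 1: $762.69 − $190.67 → $572.02
Payment period 2: $572.02 − $143.00 → $429.02
Payment period 3: $429.02 − $107.25 → $321.77
Payment period 4: $321.77 − $80.44 → $241.33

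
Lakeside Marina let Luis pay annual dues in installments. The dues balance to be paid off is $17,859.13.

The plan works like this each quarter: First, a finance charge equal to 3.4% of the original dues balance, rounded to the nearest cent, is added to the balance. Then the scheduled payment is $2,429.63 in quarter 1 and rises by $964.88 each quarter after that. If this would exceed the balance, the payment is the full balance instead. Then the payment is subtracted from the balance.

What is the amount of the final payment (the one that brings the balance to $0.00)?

Quarter 1: opening $17,859.13; interest $607.21 → $18,466.34; payment $2,429.63; balance $16,036.71
Quarter 2: opening $16,036.71; interest $607.21 → $16,643.92; payment $3,394.51; balance $13,249.41
Quarter 3: opening $13,249.41; interest $607.21 → $13,856.62; payment $4,359.39; balance $9,497.23
Quarter 4: opening $9,497.23; interest $607.21 → $10,104.44; payment $5,324.27; balance $4,780.17
Quarter 5: opening $4,780.17; interest $607.21 → $5,387.38; payment $5,387.38; balance $0.00

$5,387.38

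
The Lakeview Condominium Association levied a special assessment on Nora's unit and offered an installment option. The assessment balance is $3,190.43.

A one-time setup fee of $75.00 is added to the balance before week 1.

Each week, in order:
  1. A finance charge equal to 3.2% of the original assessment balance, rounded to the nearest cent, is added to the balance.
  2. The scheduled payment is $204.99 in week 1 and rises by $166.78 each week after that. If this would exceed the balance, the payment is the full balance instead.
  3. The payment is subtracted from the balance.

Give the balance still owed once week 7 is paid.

$0.00

Week 1: opening $3,265.43; interest $102.09 → $3,367.52; payment $204.99; balance $3,162.53
Week 2: opening $3,162.53; interest $102.09 → $3,264.62; payment $371.77; balance $2,892.85
Week 3: opening $2,892.85; interest $102.09 → $2,994.94; payment $538.55; balance $2,456.39
Week 4: opening $2,456.39; interest $102.09 → $2,558.48; payment $705.33; balance $1,853.15
Week 5: opening $1,853.15; interest $102.09 → $1,955.24; payment $872.11; balance $1,083.13
Week 6: opening $1,083.13; interest $102.09 → $1,185.22; payment $1,038.89; balance $146.33
Week 7: opening $146.33; interest $102.09 → $248.42; payment $248.42; balance $0.00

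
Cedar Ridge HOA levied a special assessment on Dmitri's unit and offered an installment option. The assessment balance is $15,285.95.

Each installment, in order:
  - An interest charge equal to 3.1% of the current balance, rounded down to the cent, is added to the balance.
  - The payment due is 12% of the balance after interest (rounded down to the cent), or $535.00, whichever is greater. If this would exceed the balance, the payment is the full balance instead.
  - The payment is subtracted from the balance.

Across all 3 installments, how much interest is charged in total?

Installment 1: $15,285.95 +$473.86 interest = $15,759.81; pay $1,891.17 → $13,868.64
Installment 2: $13,868.64 +$429.92 interest = $14,298.56; pay $1,715.82 → $12,582.74
Installment 3: $12,582.74 +$390.06 interest = $12,972.80; pay $1,556.73 → $11,416.07
Total interest: $473.86 + $429.92 + $390.06 = $1,293.84

$1,293.84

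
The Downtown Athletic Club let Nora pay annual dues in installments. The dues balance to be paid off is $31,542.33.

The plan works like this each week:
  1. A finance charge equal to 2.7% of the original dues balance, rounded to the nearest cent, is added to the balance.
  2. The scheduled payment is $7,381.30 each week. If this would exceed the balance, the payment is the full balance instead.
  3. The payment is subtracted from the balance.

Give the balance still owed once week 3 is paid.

Week 1: opening $31,542.33; interest $851.64 → $32,393.97; payment $7,381.30; balance $25,012.67
Week 2: opening $25,012.67; interest $851.64 → $25,864.31; payment $7,381.30; balance $18,483.01
Week 3: opening $18,483.01; interest $851.64 → $19,334.65; payment $7,381.30; balance $11,953.35

$11,953.35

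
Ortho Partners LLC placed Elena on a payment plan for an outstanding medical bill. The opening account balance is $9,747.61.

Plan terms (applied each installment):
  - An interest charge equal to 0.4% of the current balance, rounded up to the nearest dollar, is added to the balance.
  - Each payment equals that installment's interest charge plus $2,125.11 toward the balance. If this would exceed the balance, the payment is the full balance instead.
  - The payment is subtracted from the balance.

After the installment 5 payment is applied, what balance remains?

$0.00

Installment 1: opening $9,747.61; interest $39.00 → $9,786.61; payment $2,164.11; balance $7,622.50
Installment 2: opening $7,622.50; interest $31.00 → $7,653.50; payment $2,156.11; balance $5,497.39
Installment 3: opening $5,497.39; interest $22.00 → $5,519.39; payment $2,147.11; balance $3,372.28
Installment 4: opening $3,372.28; interest $14.00 → $3,386.28; payment $2,139.11; balance $1,247.17
Installment 5: opening $1,247.17; interest $5.00 → $1,252.17; payment $1,252.17; balance $0.00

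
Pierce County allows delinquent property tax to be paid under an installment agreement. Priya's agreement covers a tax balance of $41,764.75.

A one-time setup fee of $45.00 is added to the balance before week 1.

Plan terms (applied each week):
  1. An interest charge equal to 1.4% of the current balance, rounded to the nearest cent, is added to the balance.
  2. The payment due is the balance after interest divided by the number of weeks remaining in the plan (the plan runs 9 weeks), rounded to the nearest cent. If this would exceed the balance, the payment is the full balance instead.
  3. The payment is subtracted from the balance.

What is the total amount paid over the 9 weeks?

Week 1: opening $41,809.75; interest $585.34 → $42,395.09; payment $4,710.57; balance $37,684.52
Week 2: opening $37,684.52; interest $527.58 → $38,212.10; payment $4,776.51; balance $33,435.59
Week 3: opening $33,435.59; interest $468.10 → $33,903.69; payment $4,843.38; balance $29,060.31
Week 4: opening $29,060.31; interest $406.84 → $29,467.15; payment $4,911.19; balance $24,555.96
Week 5: opening $24,555.96; interest $343.78 → $24,899.74; payment $4,979.95; balance $19,919.79
Week 6: opening $19,919.79; interest $278.88 → $20,198.67; payment $5,049.67; balance $15,149.00
Week 7: opening $15,149.00; interest $212.09 → $15,361.09; payment $5,120.36; balance $10,240.73
Week 8: opening $10,240.73; interest $143.37 → $10,384.10; payment $5,192.05; balance $5,192.05
Week 9: opening $5,192.05; interest $72.69 → $5,264.74; payment $5,264.74; balance $0.00
Total paid: $44,848.42

$44,848.42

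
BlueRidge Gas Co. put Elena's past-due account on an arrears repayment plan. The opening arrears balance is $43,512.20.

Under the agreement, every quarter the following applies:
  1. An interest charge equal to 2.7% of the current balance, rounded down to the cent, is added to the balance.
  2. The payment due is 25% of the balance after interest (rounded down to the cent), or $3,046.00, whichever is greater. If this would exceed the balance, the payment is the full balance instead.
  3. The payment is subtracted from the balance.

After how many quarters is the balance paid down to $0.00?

10

Quarter 1: opening $43,512.20; interest $1,174.82 → $44,687.02; payment $11,171.75; balance $33,515.27
Quarter 2: opening $33,515.27; interest $904.91 → $34,420.18; payment $8,605.04; balance $25,815.14
Quarter 3: opening $25,815.14; interest $697.00 → $26,512.14; payment $6,628.03; balance $19,884.11
Quarter 4: opening $19,884.11; interest $536.87 → $20,420.98; payment $5,105.24; balance $15,315.74
Quarter 5: opening $15,315.74; interest $413.52 → $15,729.26; payment $3,932.31; balance $11,796.95
Quarter 6: opening $11,796.95; interest $318.51 → $12,115.46; payment $3,046.00; balance $9,069.46
Quarter 7: opening $9,069.46; interest $244.87 → $9,314.33; payment $3,046.00; balance $6,268.33
Quarter 8: opening $6,268.33; interest $169.24 → $6,437.57; payment $3,046.00; balance $3,391.57
Quarter 9: opening $3,391.57; interest $91.57 → $3,483.14; payment $3,046.00; balance $437.14
Quarter 10: opening $437.14; interest $11.80 → $448.94; payment $448.94; balance $0.00
Balance reaches $0.00 in quarter 10.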